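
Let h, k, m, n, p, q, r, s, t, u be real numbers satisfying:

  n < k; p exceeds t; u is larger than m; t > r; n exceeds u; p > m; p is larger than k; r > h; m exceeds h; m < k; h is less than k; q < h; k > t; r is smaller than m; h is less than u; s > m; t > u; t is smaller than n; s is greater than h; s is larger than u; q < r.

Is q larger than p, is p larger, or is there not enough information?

p

Link the given pairs in sequence: q < h; h < r; r < m; m < u; u < t; t < n; n < k; k < p.
Together: q < h < r < m < u < t < n < k < p.
So p is larger.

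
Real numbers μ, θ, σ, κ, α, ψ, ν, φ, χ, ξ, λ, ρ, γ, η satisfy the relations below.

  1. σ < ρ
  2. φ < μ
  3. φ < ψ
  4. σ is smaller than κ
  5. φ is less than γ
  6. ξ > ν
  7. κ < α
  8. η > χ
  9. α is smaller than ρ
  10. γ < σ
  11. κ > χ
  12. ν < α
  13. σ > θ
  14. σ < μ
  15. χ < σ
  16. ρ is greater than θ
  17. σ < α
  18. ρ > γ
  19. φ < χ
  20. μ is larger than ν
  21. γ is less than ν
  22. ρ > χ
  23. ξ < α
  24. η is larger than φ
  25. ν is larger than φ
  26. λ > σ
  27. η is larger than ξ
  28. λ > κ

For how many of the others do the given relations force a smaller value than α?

The elements the relations force below α are θ, φ, γ, ν, χ, ξ, σ, κ — no chain reaches any other.
That is 8.

8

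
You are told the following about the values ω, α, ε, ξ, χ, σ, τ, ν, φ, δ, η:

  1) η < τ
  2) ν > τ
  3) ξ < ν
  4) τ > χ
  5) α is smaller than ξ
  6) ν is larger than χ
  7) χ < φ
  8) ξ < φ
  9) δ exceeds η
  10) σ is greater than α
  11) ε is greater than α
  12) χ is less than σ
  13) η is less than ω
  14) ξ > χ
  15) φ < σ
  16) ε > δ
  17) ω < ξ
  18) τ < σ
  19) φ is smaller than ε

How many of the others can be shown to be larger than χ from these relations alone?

The elements the relations force above χ are τ, ξ, ν, φ, ε, σ — no chain reaches any other.
That is 6.

6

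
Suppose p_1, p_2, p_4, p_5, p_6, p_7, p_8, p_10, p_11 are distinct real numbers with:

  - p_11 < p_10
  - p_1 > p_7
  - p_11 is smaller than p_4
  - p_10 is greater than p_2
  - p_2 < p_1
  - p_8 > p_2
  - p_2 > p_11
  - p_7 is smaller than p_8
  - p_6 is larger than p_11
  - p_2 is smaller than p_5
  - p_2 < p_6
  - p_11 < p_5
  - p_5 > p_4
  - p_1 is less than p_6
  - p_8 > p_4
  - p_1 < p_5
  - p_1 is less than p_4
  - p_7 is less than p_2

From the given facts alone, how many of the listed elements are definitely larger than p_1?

From p_1 the given relations immediately reach p_4, p_6, p_5.
From those, p_8 — 4 in total.
Nothing else is reachable above p_1; 4 in all.

4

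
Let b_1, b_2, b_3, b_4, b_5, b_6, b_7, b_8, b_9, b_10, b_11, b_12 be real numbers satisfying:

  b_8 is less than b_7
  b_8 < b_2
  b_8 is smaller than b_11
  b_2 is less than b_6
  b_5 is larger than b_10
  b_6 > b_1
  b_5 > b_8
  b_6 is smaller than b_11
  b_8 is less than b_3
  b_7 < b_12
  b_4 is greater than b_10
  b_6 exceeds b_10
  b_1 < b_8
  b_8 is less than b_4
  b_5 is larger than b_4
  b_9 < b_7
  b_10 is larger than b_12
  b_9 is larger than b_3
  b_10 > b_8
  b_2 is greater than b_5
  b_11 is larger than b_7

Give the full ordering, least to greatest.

b_1 < b_8 < b_3 < b_9 < b_7 < b_12 < b_10 < b_4 < b_5 < b_2 < b_6 < b_11

Each adjacent pair is fixed by a given relation: b_1 < b_8; b_8 < b_3; b_3 < b_9; b_9 < b_7; b_7 < b_12; b_12 < b_10; b_10 < b_4; b_4 < b_5; b_5 < b_2; b_2 < b_6; b_6 < b_11. Chaining them end to end gives the full order.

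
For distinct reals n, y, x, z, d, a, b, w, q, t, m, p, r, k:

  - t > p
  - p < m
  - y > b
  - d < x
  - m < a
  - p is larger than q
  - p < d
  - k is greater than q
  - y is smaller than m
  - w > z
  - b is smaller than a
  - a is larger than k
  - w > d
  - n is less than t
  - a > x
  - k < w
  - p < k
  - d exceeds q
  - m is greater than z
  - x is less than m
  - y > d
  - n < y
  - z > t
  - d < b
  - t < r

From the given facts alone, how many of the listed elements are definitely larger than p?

Directly above p: d, k, t, m.
One step further: b, x, y, r, z, w, a (11 so far).
Nothing else is reachable above p; 11 in all.

11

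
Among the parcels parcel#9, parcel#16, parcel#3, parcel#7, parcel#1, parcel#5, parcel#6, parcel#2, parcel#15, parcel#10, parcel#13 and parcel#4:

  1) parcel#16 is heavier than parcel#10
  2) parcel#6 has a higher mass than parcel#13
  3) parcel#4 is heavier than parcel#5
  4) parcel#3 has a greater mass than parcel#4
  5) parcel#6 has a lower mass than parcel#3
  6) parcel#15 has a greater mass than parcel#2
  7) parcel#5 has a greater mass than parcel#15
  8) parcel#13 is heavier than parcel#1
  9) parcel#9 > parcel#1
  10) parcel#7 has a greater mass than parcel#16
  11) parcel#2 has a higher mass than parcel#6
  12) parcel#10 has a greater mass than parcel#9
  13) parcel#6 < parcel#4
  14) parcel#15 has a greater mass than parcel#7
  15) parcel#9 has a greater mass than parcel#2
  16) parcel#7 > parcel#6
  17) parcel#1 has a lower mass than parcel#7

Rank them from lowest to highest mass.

The consecutive links are each given: parcel#1 < parcel#13; parcel#13 < parcel#6; parcel#6 < parcel#2; parcel#2 < parcel#9; parcel#9 < parcel#10; parcel#10 < parcel#16; parcel#16 < parcel#7; parcel#7 < parcel#15; parcel#15 < parcel#5; parcel#5 < parcel#4; parcel#4 < parcel#3.

parcel#1 < parcel#13 < parcel#6 < parcel#2 < parcel#9 < parcel#10 < parcel#16 < parcel#7 < parcel#15 < parcel#5 < parcel#4 < parcel#3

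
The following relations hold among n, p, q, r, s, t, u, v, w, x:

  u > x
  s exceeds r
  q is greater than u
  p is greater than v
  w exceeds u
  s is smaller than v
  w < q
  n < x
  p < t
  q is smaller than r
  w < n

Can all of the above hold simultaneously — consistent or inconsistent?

inconsistent

Chaining the given relations yields n < x < u < w, so n < w. But one relation states w < n. These cannot both hold.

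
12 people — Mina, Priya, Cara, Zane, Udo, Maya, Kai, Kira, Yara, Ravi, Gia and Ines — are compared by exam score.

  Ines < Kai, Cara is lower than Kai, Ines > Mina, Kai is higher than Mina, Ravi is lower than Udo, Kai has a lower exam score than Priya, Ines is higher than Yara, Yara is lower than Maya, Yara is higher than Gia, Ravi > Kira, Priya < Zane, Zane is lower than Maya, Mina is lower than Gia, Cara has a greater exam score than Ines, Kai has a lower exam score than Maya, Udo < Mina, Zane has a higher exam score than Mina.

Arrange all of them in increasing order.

Kira < Ravi < Udo < Mina < Gia < Yara < Ines < Cara < Kai < Priya < Zane < Maya

The consecutive links are each given: Kira < Ravi; Ravi < Udo; Udo < Mina; Mina < Gia; Gia < Yara; Yara < Ines; Ines < Cara; Cara < Kai; Kai < Priya; Priya < Zane; Zane < Maya.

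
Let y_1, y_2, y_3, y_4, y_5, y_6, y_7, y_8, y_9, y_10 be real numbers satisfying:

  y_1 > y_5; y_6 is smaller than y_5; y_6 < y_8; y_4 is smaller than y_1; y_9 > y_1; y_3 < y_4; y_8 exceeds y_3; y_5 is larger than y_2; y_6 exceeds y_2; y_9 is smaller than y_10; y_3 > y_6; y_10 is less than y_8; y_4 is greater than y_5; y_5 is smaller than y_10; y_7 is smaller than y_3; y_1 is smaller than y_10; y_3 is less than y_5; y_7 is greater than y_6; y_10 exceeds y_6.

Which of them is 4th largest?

The consecutive relations fix a unique order: y_2 < y_6 < y_7 < y_3 < y_5 < y_4 < y_1 < y_9 < y_10 < y_8.
The 4th largest is y_1.

y_1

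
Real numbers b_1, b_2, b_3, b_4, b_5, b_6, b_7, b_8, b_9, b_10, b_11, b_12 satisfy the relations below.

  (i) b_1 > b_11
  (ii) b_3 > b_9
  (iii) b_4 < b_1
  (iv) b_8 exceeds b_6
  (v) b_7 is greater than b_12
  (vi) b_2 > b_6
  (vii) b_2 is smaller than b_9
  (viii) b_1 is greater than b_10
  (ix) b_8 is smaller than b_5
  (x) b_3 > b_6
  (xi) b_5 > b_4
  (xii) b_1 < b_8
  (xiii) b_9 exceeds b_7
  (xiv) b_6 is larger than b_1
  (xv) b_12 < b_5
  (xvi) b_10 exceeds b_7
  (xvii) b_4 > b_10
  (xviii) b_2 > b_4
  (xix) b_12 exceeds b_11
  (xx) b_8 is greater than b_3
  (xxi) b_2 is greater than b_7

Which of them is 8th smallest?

Piecing the relations together gives one ordering: b_11 < b_12 < b_7 < b_10 < b_4 < b_1 < b_6 < b_2 < b_9 < b_3 < b_8 < b_5.
Counting 8 from the smallest end gives b_2.

b_2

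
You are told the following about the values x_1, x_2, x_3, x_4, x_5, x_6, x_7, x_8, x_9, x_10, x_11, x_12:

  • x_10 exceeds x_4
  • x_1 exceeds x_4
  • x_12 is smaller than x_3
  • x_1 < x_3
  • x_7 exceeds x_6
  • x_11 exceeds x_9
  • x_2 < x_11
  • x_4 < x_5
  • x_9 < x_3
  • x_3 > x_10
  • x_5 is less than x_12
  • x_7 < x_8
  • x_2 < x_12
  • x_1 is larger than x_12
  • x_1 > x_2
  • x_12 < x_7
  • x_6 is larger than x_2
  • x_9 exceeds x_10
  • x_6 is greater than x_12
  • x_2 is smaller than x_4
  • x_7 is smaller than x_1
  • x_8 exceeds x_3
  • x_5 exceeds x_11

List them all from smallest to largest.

Nothing is placed below x_2, so it is least; from there x_2 < x_4; x_4 < x_10; x_10 < x_9; x_9 < x_11; x_11 < x_5; x_5 < x_12; x_12 < x_6; x_6 < x_7; x_7 < x_1; x_1 < x_3; x_3 < x_8, each given directly.

x_2 < x_4 < x_10 < x_9 < x_11 < x_5 < x_12 < x_6 < x_7 < x_1 < x_3 < x_8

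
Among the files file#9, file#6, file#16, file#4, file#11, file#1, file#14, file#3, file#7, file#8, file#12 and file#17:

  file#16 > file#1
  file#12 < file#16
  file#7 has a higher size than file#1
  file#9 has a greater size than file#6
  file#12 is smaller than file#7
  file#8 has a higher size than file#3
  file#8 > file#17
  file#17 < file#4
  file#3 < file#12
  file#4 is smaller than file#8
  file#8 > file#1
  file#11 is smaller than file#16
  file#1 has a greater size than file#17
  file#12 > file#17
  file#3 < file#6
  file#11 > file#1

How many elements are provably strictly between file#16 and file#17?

3

Chaining upward from file#17 reaches: file#1, file#4, file#12, file#11, file#7, file#8.
Chaining downward from file#16 reaches: file#3, file#1, file#12, file#11.
Strictly between file#17 and file#16 are those in both lists: file#1, file#12, file#11 — 3 elements.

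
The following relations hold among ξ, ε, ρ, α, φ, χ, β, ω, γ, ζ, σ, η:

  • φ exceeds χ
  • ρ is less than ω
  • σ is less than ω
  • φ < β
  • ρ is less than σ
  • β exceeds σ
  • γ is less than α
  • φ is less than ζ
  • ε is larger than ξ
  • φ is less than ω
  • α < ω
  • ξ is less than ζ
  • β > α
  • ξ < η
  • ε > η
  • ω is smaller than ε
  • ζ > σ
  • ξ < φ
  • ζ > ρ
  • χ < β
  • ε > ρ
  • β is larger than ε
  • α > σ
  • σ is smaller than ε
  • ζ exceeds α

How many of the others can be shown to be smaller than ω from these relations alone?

7

Directly below ω: ρ, σ, φ, α.
One step further: ξ, χ, γ (7 so far).
Nothing else is reachable below ω; 7 in all.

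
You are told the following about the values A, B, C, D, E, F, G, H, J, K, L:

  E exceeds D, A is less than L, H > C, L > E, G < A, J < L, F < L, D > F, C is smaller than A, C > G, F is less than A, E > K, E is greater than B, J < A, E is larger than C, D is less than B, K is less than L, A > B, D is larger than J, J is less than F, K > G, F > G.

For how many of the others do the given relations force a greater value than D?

4

Directly above D: B, E.
One step further: A, L (4 so far).
Nothing else is reachable above D; 4 in all.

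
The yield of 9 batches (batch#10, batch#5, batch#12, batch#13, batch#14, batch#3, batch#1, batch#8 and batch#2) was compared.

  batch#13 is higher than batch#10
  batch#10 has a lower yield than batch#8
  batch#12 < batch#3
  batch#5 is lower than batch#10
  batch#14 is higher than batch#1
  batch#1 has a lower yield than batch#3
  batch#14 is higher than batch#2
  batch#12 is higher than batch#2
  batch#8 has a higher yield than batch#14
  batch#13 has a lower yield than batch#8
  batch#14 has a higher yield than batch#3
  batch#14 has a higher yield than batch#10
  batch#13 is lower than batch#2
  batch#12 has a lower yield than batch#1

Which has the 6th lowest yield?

batch#1

Piecing the relations together gives one ordering: batch#5 < batch#10 < batch#13 < batch#2 < batch#12 < batch#1 < batch#3 < batch#14 < batch#8.
The 6th smallest is batch#1.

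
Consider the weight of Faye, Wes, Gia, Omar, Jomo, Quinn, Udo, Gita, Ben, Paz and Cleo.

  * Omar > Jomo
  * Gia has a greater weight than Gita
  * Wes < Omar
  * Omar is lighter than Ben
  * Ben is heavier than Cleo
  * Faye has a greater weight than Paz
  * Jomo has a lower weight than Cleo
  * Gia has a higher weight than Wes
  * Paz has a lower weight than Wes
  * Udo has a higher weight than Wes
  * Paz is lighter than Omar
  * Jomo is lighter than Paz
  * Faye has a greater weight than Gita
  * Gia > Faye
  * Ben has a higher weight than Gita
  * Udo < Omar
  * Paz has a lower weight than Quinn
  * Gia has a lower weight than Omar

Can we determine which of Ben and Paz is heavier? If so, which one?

Link the given pairs in sequence: Paz < Faye; Faye < Gia; Gia < Omar; Omar < Ben.
Chaining these gives Paz < Faye < Gia < Omar < Ben.
So Ben is heavier.

Ben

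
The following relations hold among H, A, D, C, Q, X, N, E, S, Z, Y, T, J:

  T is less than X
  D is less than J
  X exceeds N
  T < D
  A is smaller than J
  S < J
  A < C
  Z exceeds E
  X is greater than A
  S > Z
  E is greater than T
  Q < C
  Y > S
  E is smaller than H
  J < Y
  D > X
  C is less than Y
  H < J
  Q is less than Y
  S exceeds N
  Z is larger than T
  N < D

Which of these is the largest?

Y

Chaining downward from Y: directly below it, Q, C, S, J; then A, N, Z, D, H; then T, E, X.
That covers every other element, and nothing is given above Y, so Y is the largest.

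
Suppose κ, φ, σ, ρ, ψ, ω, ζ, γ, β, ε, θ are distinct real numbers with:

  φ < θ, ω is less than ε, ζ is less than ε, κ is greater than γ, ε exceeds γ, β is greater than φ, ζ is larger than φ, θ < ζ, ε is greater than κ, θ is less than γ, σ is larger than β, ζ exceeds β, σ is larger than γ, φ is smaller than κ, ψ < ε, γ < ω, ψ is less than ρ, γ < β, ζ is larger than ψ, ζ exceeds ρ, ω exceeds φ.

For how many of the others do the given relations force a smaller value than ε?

From ε the given relations immediately reach ψ, γ, κ, ω, ζ.
From those, ρ, φ, θ, β — 9 in total.
No other element is forced below ε by the given relations, so the count is 9.

9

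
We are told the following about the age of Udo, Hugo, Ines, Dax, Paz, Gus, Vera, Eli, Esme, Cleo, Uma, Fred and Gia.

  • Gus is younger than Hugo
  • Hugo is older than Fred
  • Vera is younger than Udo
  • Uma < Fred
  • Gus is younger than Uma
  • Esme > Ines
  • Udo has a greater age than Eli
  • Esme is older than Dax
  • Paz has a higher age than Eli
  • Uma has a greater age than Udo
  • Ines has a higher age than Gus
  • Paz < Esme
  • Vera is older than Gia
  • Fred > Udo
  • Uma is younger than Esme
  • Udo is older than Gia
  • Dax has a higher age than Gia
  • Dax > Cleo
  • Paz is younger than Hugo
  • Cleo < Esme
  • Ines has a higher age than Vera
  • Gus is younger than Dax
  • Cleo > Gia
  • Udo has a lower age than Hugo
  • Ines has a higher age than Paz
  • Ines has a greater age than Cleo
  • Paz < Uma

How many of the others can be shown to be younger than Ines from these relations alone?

From Ines the given relations immediately reach Gus, Vera, Paz, Cleo.
From those, Eli, Gia — 6 in total.
No other element is forced below Ines by the given relations, so the count is 6.

6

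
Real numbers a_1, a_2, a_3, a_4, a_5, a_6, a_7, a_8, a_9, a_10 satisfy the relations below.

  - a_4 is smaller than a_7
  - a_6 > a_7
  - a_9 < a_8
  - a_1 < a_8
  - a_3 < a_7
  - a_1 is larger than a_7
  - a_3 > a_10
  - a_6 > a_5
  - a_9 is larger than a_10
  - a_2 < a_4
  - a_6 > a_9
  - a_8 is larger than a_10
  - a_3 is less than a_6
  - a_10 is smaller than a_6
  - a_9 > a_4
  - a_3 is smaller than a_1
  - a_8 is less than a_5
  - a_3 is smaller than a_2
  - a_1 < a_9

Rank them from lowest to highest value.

a_10 < a_3 < a_2 < a_4 < a_7 < a_1 < a_9 < a_8 < a_5 < a_6

Nothing is placed below a_10, so it is least; from there a_10 < a_3; a_3 < a_2; a_2 < a_4; a_4 < a_7; a_7 < a_1; a_1 < a_9; a_9 < a_8; a_8 < a_5; a_5 < a_6, each given directly.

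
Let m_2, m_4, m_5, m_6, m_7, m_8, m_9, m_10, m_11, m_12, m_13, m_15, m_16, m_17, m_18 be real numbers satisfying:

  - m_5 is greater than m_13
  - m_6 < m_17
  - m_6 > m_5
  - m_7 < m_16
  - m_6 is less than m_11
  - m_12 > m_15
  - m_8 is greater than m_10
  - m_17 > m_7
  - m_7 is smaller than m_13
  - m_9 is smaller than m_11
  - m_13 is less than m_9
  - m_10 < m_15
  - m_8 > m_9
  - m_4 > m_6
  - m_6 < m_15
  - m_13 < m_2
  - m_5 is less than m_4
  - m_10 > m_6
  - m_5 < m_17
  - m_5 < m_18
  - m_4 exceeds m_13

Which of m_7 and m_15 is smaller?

m_7

m_7 < m_13 and m_13 < m_5 give m_7 < m_5.
Then m_5 < m_6 extends the chain to m_6.
Then m_6 < m_10 extends the chain to m_10.
With m_10 < m_15: m_7 < m_13 < m_5 < m_6 < m_10 < m_15.
So m_7 < m_15; m_7 is the smaller of the two.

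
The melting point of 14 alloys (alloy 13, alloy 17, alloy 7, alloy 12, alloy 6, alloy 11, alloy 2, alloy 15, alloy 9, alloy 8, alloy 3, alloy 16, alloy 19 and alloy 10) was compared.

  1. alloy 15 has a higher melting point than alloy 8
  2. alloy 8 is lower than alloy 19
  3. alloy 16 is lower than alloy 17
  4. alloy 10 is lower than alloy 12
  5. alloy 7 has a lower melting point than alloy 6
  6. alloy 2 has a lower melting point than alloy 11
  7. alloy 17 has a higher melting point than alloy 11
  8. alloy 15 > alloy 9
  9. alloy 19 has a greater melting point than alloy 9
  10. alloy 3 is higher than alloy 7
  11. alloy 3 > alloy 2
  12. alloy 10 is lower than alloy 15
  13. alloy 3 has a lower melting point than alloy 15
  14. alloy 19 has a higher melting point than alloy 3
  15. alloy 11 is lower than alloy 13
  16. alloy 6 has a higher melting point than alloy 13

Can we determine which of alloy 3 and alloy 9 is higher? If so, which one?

undetermined

Following every chain through alloy 3: above alloy 3 we get alloy 15, alloy 19; below alloy 3 we get alloy 2, alloy 7.
alloy 9 is not reached, and no chain runs the other way from alloy 9 to alloy 3.
So the given relations leave the order of alloy 3 and alloy 9 undetermined.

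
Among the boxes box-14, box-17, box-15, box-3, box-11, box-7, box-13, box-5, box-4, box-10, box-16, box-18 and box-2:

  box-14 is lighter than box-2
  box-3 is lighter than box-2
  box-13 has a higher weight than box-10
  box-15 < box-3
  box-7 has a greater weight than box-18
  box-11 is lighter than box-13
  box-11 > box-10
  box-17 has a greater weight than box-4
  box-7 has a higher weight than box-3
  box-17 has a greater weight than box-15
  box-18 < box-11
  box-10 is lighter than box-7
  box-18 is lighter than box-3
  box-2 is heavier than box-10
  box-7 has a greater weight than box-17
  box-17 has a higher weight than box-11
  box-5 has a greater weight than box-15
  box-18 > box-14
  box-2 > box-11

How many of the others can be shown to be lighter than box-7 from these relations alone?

8

From box-7 the given relations immediately reach box-18, box-10, box-17, box-3.
From those, box-14, box-4, box-15, box-11 — 8 in total.
Nothing else is reachable below box-7; 8 in all.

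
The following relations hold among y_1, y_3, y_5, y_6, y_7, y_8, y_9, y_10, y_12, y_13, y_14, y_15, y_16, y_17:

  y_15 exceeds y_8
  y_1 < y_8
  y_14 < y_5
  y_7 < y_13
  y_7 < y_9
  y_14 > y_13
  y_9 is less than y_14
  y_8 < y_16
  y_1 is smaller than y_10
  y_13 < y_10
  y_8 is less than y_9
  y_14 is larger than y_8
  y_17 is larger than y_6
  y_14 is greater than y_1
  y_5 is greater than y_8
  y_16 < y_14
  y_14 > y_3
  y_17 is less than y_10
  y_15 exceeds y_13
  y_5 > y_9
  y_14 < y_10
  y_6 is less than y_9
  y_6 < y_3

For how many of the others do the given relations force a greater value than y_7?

Directly above y_7: y_13, y_9.
One step further: y_14, y_10, y_5, y_15 (6 so far).
No other element is forced above y_7 by the given relations, so the count is 6.

6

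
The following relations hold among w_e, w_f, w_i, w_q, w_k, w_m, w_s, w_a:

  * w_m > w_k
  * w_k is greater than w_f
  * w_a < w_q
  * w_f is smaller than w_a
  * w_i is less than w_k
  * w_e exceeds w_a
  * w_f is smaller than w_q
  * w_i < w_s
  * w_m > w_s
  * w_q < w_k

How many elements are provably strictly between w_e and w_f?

1

The relations place w_f below w_e. An element lies strictly between them when it is forced above w_f and also forced below w_e.
Above w_f: {w_a, w_q, w_k, w_m}. Below w_e: {w_a}.
Intersection: {w_a} — 1.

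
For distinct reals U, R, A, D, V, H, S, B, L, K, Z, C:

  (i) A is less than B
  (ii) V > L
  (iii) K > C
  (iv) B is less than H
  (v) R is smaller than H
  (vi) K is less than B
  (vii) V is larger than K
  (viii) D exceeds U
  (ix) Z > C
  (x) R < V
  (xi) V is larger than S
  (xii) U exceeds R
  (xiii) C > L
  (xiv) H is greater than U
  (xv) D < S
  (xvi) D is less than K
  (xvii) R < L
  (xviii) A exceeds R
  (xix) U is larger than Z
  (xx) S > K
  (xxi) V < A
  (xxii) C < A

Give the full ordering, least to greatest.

R < L < C < Z < U < D < K < S < V < A < B < H

Nothing is placed below R, so it is least; from there R < L; L < C; C < Z; Z < U; U < D; D < K; K < S; S < V; V < A; A < B; B < H, each given directly.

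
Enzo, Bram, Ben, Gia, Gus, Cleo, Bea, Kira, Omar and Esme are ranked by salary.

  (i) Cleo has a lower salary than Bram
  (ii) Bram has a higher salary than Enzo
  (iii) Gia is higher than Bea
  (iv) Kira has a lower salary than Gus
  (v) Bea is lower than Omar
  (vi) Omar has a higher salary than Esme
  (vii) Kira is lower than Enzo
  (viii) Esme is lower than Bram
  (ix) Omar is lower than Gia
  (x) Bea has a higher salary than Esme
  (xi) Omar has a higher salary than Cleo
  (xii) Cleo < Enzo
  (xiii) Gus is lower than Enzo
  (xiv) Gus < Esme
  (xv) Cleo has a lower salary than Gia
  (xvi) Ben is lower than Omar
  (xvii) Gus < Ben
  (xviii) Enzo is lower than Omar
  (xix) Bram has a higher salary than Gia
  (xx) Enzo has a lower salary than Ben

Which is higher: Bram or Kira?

Kira < Gus and Gus < Enzo give Kira < Enzo.
With Enzo < Ben: Kira < Gus < Enzo < Ben.
Then Ben < Omar extends the chain to Omar.
Then Omar < Gia extends the chain to Gia.
Then Gia < Bram extends the chain to Bram.
So Kira < Bram; Bram is the higher of the two.

Bram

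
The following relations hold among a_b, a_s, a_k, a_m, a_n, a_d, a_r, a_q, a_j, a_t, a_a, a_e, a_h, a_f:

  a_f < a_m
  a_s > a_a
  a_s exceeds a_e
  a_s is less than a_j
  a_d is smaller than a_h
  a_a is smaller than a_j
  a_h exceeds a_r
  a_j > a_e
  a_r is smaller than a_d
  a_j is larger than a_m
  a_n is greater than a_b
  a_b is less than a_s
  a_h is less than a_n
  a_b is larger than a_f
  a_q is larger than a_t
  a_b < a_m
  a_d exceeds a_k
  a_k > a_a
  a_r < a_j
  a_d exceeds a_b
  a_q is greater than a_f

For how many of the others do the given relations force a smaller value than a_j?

7

Directly below a_j: a_a, a_r, a_e, a_s, a_m.
One step further: a_f, a_b (7 so far).
Nothing else is reachable below a_j; 7 in all.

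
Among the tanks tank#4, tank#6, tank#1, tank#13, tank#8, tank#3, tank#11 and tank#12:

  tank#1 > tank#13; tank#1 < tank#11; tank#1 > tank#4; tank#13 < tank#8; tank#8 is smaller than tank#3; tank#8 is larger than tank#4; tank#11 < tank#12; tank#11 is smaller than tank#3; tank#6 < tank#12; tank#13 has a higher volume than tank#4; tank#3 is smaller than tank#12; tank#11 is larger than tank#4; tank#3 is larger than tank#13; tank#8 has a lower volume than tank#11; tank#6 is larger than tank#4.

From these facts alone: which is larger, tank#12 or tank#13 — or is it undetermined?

tank#12

tank#13 < tank#8 < tank#11 < tank#3 < tank#12, by transitivity through tank#8, tank#11, tank#3.
So tank#12 is larger.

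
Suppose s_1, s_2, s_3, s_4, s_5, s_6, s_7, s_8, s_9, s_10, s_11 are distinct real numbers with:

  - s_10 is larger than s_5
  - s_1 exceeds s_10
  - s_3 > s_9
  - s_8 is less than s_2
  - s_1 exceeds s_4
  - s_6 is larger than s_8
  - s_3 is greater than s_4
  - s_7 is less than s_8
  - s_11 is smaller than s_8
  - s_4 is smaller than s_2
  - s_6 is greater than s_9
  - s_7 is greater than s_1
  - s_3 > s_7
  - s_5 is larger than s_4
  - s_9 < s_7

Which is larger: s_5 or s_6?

Chaining the given relations: s_5 < s_10 < s_1 < s_7 < s_8 < s_6.
So s_5 < s_6; s_6 is the larger of the two.

s_6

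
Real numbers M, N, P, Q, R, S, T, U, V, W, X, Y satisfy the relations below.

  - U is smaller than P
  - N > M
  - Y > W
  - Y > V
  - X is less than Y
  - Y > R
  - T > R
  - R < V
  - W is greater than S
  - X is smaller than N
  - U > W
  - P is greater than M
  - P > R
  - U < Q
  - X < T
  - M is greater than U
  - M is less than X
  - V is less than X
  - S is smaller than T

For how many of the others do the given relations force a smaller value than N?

From N the given relations immediately reach M, X.
From those, U, V — 4 in total.
From those, W, R — 6 in total.
From those, S — 7 in total.
Nothing else is reachable below N; 7 in all.

7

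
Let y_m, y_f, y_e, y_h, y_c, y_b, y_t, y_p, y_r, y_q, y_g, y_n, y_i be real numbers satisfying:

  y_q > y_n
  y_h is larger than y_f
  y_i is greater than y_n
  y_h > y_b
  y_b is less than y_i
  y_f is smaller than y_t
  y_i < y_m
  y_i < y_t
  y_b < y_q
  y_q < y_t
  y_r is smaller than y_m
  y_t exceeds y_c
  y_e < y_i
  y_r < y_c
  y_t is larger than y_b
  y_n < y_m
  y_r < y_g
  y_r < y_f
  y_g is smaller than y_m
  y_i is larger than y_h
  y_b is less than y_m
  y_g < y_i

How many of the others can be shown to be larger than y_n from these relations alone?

Directly above y_n: y_q, y_i, y_m.
One step further: y_t (4 so far).
Nothing else is reachable above y_n; 4 in all.

4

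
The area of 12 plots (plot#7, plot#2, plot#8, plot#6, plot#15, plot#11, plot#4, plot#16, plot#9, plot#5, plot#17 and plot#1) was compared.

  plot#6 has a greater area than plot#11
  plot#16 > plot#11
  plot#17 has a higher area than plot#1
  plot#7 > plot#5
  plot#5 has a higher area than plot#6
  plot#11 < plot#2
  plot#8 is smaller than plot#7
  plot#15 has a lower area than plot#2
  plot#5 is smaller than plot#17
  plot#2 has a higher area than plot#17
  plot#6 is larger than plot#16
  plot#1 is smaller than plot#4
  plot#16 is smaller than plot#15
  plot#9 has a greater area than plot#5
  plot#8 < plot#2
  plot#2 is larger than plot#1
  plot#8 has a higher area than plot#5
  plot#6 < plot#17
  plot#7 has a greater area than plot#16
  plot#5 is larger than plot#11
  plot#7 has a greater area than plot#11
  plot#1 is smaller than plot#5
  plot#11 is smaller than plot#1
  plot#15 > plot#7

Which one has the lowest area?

plot#11

plot#16 is not least since plot#11 < plot#16; plot#6 is not least since plot#11 < plot#6; plot#1 is not least since plot#11 < plot#1; plot#5 is not least since plot#1 < plot#5; plot#9 is not least since plot#5 < plot#9; plot#8 is not least since plot#5 < plot#8; plot#7 is not least since plot#11 < plot#7; plot#15 is not least since plot#16 < plot#15; plot#4 is not least since plot#1 < plot#4; plot#17 is not least since plot#1 < plot#17; plot#2 is not least since plot#11 < plot#2.
Only plot#11 has nothing below it, so plot#11 is the lowest area.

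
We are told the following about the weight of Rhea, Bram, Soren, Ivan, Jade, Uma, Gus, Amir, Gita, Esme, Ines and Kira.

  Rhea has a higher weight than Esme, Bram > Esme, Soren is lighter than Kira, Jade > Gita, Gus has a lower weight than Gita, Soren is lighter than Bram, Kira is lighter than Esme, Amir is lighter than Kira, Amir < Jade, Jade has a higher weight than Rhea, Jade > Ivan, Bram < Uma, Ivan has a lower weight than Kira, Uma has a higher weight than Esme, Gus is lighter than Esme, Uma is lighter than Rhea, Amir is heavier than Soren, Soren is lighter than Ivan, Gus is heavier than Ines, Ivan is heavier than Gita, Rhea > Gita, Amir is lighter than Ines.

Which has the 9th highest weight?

Piecing the relations together gives one ordering: Soren < Amir < Ines < Gus < Gita < Ivan < Kira < Esme < Bram < Uma < Rhea < Jade.
The 9th largest is Gus.

Gus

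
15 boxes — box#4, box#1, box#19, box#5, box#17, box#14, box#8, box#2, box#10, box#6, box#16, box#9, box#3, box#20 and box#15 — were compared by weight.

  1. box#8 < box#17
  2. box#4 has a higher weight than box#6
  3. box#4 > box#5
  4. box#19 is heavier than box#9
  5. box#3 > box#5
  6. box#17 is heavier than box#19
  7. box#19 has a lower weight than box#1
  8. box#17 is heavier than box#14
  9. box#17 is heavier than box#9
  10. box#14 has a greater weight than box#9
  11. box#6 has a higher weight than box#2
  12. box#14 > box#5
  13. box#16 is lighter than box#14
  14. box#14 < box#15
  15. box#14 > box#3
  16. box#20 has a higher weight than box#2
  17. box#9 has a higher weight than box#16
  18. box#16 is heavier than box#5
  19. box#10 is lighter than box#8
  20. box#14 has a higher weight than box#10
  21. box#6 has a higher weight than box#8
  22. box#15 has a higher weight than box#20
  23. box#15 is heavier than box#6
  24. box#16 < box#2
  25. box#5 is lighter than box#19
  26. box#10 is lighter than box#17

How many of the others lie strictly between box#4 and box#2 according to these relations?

Chaining upward from box#2 reaches: box#6, box#20, box#15.
Chaining downward from box#4 reaches: box#5, box#16, box#10, box#8, box#6.
Strictly between box#2 and box#4 are those in both lists: box#6 — 1 element.

1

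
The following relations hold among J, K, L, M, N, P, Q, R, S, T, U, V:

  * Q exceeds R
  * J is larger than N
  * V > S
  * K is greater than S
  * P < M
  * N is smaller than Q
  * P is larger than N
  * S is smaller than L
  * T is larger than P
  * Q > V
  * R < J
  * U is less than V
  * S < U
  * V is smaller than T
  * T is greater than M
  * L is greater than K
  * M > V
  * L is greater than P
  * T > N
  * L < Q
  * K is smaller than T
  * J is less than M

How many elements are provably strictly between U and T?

Chaining upward from U reaches: V, M, Q.
Chaining downward from T reaches: S, K, R, N, J, P, V, M.
Strictly between U and T are those in both lists: V, M — 2 elements.

2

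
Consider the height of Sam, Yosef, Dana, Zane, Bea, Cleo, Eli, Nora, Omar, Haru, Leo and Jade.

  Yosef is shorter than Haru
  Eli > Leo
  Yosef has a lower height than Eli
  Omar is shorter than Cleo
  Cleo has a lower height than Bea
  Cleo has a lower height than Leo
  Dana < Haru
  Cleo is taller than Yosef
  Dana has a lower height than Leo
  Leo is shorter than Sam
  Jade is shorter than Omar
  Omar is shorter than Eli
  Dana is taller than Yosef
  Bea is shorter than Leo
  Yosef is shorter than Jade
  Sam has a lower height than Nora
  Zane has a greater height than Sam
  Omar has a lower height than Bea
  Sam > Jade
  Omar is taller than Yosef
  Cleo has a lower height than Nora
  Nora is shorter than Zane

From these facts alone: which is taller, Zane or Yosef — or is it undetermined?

Zane

Following the relations from Yosef: Yosef < Jade < Omar < Cleo < Bea < Leo < Sam < Nora < Zane.
So Zane is taller.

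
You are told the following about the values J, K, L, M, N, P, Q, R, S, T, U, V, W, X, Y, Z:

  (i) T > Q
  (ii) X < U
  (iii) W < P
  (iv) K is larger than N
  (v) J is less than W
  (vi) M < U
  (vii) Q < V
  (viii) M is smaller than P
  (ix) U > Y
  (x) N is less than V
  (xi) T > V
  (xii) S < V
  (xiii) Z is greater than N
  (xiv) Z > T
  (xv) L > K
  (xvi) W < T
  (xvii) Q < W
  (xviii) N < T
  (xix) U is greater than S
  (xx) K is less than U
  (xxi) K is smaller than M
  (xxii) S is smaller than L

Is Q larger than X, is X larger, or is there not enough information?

undetermined

Following every chain through Q: above Q we get V, W, T, Z, P.
X is not reached, and no chain runs the other way from X to Q.
So the given relations leave the order of Q and X undetermined.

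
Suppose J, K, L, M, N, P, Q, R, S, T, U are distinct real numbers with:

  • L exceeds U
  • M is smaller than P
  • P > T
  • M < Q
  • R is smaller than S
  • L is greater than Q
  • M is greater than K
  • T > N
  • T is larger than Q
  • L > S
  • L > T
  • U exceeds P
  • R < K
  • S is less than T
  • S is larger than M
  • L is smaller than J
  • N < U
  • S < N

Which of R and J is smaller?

R

R < K and K < M give R < M.
Then M < S extends the chain to S.
Then S < N extends the chain to N.
With N < T: R < K < M < S < N < T.
With T < P: R < K < M < S < N < T < P.
Then P < U extends the chain to U.
With U < L: R < K < M < S < N < T < P < U < L.
Then L < J extends the chain to J.
So R < J; R is the smaller of the two.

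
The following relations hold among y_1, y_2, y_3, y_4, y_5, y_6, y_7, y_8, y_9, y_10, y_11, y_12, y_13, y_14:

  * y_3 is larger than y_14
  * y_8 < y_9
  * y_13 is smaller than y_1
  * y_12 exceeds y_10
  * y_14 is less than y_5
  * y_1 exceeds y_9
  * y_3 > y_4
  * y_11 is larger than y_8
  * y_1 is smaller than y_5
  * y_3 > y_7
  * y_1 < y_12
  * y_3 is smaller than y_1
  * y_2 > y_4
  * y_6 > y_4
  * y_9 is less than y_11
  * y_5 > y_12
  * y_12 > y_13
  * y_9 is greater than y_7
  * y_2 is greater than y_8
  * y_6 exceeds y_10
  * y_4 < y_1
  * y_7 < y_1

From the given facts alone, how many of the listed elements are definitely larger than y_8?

Directly above y_8: y_9, y_11, y_2.
One step further: y_1 (4 so far).
One step further: y_12, y_5 (6 so far).
Nothing else is reachable above y_8; 6 in all.

6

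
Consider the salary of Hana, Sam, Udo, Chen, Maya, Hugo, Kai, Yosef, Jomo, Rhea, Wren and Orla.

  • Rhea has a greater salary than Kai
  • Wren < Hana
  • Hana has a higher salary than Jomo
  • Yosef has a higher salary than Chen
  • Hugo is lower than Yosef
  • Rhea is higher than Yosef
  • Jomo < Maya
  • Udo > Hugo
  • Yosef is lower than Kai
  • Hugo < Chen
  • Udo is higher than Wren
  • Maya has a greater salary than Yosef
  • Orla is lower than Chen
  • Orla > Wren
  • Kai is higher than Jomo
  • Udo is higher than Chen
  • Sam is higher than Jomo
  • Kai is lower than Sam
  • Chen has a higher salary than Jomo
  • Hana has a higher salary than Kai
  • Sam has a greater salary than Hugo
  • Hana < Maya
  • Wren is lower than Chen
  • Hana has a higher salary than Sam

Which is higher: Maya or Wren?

Wren < Orla and Orla < Chen give Wren < Chen.
Then Chen < Yosef extends the chain to Yosef.
With Yosef < Kai: Wren < Orla < Chen < Yosef < Kai.
Then Kai < Hana extends the chain to Hana.
Then Hana < Maya extends the chain to Maya.
So Wren < Maya; Maya is the higher of the two.

Maya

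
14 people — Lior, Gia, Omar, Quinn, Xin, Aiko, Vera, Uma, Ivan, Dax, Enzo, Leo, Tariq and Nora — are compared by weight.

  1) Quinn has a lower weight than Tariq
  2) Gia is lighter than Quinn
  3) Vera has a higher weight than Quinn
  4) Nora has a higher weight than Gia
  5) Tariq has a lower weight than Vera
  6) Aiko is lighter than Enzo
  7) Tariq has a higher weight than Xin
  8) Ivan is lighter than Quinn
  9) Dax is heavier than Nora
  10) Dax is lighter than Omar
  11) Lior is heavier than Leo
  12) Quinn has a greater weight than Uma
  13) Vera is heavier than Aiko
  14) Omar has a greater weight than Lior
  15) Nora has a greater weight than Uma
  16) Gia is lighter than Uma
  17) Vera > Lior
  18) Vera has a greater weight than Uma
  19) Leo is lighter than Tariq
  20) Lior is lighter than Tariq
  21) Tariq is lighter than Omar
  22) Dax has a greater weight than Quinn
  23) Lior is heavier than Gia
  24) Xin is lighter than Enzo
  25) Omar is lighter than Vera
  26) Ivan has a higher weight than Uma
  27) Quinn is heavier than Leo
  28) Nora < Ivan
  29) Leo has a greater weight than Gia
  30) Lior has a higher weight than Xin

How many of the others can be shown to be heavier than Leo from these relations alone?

From Leo the given relations immediately reach Lior, Quinn, Tariq.
From those, Dax, Omar, Vera — 6 in total.
No other element is forced above Leo by the given relations, so the count is 6.

6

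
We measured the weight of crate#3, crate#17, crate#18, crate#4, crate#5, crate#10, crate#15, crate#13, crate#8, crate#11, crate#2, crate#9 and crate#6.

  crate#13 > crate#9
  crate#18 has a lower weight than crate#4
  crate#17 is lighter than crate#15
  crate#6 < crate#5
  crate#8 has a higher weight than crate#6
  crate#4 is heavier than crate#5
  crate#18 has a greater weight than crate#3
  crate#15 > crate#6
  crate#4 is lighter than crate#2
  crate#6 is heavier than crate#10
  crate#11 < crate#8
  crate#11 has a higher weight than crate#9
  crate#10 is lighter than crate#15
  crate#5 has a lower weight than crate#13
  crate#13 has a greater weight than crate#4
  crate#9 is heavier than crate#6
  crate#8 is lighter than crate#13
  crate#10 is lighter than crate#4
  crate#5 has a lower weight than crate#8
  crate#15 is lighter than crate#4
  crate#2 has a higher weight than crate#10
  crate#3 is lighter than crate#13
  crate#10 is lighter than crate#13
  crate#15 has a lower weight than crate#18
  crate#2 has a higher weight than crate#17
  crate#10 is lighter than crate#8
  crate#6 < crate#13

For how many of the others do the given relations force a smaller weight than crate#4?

7

From crate#4 the given relations immediately reach crate#10, crate#15, crate#5, crate#18.
From those, crate#3, crate#17, crate#6 — 7 in total.
Nothing else is reachable below crate#4; 7 in all.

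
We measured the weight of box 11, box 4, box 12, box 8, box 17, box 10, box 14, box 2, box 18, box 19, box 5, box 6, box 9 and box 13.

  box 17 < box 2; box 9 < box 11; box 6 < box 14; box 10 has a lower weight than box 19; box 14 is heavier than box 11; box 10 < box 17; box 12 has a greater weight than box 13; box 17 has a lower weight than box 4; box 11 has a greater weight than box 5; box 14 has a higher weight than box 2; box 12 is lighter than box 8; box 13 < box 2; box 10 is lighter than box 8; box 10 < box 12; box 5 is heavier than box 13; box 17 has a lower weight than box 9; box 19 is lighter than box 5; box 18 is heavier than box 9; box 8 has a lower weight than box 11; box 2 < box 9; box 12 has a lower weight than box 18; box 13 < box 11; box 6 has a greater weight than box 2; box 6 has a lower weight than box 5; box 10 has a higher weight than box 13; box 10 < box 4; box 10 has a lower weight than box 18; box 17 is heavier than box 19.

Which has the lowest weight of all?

box 10 is not least since box 13 < box 10; box 19 is not least since box 10 < box 19; box 12 is not least since box 10 < box 12; box 17 is not least since box 19 < box 17; box 8 is not least since box 10 < box 8; box 2 is not least since box 17 < box 2; box 9 is not least since box 2 < box 9; box 6 is not least since box 2 < box 6; box 5 is not least since box 6 < box 5; box 4 is not least since box 17 < box 4; box 18 is not least since box 10 < box 18; box 11 is not least since box 8 < box 11; box 14 is not least since box 11 < box 14.
Only box 13 has nothing below it, so box 13 is the lowest weight.

box 13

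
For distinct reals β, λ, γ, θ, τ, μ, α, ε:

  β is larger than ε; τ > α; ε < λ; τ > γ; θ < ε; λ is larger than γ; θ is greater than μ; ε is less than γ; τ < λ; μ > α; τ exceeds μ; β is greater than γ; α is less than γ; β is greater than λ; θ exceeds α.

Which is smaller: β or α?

Link the given pairs in sequence: α < μ; μ < θ; θ < ε; ε < γ; γ < τ; τ < λ; λ < β.
Together: α < μ < θ < ε < γ < τ < λ < β.
So α < β; α is the smaller of the two.

α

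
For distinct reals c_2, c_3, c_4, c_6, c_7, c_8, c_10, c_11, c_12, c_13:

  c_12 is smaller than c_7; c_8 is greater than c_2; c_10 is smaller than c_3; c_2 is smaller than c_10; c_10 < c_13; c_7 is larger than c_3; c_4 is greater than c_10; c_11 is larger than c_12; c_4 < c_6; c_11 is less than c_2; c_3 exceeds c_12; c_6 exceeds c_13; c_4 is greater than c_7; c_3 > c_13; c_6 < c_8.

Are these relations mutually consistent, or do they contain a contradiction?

Every relation is compatible with c_12 < c_11 < c_2 < c_10 < c_13 < c_3 < c_7 < c_4 < c_6 < c_8; the set is consistent.

consistent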